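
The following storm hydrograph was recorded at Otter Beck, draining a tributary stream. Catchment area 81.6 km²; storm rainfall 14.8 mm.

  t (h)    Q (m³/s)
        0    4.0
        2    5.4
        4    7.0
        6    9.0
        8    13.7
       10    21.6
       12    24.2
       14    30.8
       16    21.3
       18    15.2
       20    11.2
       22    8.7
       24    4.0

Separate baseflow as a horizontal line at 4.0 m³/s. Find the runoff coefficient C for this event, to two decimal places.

C ≈ 0.74

ΣQ_DR = 124.1 m³/s; V = ΣQ_DR·Δt = 8.935 × 10^5 m³.
Runoff depth d = V / A = 10.95 mm.
C = d / P = 10.95 / 14.8 = 0.74.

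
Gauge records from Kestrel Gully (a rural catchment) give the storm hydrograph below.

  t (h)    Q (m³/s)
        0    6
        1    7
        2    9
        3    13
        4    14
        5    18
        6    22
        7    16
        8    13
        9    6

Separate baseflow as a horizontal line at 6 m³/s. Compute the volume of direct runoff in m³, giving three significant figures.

V ≈ 2.30 × 10^5 m³

Direct-runoff ordinates (Q − Q_b): 0.0, 1.0, 3.0, 7.0, 8.0, 12.0, 16.0, 10.0, 7.0, 0.0 m³/s.
ΣQ_DR = 64.00 m³/s.
With Δt = 1 h = 3600 s, V = ΣQ_DR · Δt = 64.00 × 3600 = 2.30 × 10^5 m³.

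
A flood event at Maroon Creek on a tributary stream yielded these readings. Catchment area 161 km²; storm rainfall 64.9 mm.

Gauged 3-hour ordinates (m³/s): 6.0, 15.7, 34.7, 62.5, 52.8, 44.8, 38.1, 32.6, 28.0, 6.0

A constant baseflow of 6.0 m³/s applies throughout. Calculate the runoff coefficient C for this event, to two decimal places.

C ≈ 0.27

ΣQ_DR = 261.2 m³/s; V = ΣQ_DR·Δt = 2.821 × 10^6 m³.
Runoff depth d = V / A = 17.52 mm.
C = d / P = 17.52 / 64.9 = 0.27.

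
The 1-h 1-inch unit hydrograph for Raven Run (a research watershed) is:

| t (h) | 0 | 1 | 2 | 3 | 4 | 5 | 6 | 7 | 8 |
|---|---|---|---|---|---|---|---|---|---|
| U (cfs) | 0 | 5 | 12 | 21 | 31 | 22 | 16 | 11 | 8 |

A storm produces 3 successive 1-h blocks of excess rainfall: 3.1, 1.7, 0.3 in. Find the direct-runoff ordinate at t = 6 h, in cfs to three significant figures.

Q ≈ 96.3 cfs

By discrete convolution, Q_j = Σ (P_i / 1 in) · U_{j−i}.
At t = 6 h (j=6): Q = (3.1/1)·16 + (1.7/1)·22 + (0.3/1)·31 = 96.3 cfs.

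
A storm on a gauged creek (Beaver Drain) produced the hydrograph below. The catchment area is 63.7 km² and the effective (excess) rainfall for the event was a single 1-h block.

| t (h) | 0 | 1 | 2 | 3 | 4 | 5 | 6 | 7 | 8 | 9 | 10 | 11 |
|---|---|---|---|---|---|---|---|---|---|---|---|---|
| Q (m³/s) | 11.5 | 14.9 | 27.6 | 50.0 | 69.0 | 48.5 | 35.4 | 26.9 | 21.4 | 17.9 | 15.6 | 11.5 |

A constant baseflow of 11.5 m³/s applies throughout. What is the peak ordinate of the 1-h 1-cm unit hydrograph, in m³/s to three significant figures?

Direct runoff: 0.0, 3.4, 16.1, 38.5, 57.5, 37.0, 23.9, 15.4, 9.9, 6.4, 4.1, 0.0 m³/s; ΣQ_DR = 212.2 m³/s, peak = 57.5 m³/s.
Runoff depth d = ΣQ_DR·Δt / A = 212.2 × 3600 / (63.7 km²) = 11.99 mm.
The 1-cm UH is the DRH scaled by (10 mm)/d, so U_p = 57.5 × 10/11.99 = 47.9 m³/s.

U_p ≈ 47.9 m³/s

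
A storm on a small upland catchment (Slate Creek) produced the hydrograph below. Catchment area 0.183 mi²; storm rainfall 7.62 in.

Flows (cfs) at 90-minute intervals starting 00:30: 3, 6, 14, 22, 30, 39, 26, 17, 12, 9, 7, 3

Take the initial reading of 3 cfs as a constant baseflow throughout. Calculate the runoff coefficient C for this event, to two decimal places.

C ≈ 0.25

ΣQ_DR = 152.0 cfs; V = ΣQ_DR·Δt = 8.208 × 10^5 ft³.
Runoff depth d = V / A = 1.931 in.
C = d / P = 1.931 / 7.62 = 0.25.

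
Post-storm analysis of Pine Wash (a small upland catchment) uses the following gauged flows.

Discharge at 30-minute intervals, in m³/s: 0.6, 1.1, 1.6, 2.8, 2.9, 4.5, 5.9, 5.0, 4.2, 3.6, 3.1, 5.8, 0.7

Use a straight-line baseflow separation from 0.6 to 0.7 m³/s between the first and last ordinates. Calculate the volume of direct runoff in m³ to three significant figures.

V ≈ 60000 m³

Direct-runoff ordinates (Q − Q_b): 0.00, 0.49, 0.98, 2.17, 2.27, 3.86, 5.25, 4.34, 3.53, 2.92, 2.42, 5.11, 0.00 m³/s.
ΣQ_DR = 33.35 m³/s.
With Δt = 0.5 h = 1800 s, V = ΣQ_DR · Δt = 33.35 × 1800 = 60000 m³.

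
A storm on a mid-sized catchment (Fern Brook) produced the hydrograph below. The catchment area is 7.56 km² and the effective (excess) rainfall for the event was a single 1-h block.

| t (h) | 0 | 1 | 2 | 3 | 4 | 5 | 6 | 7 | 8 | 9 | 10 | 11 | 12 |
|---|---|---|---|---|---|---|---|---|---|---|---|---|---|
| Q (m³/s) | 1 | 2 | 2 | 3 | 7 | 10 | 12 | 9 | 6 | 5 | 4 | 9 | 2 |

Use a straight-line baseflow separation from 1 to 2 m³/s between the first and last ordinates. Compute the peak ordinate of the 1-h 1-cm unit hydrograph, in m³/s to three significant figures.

Direct runoff: 0.00, 0.92, 0.83, 1.75, 5.67, 8.58, 10.50, 7.42, 4.33, 3.25, 2.17, 7.08, 0.00 m³/s; ΣQ_DR = 52.50 m³/s, peak = 10.50 m³/s.
Runoff depth d = ΣQ_DR·Δt / A = 52.50 × 3600 / (7.56 km²) = 25.00 mm.
The 1-cm UH is the DRH scaled by (10 mm)/d, so U_p = 10.50 × 10/25.00 = 4.20 m³/s.

U_p ≈ 4.20 m³/s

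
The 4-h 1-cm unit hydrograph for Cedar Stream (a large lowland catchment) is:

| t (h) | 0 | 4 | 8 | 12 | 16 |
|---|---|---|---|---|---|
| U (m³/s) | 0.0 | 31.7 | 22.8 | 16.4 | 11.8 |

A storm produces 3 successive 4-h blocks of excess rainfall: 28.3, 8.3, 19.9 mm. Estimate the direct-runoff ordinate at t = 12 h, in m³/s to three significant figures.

By discrete convolution, Q_j = Σ (P_i / 10 mm) · U_{j−i}.
At t = 12 h (j=3): Q = (28.3/10)·16.4 + (8.3/10)·22.8 + (19.9/10)·31.7 = 128 m³/s.

Q ≈ 128 m³/s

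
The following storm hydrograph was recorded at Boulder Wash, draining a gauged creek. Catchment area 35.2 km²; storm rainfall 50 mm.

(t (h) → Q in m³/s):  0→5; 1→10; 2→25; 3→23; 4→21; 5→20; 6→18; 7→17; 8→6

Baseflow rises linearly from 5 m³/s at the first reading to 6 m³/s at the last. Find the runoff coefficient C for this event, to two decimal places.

ΣQ_DR = 95.50 m³/s; V = ΣQ_DR·Δt = 3.438 × 10^5 m³.
Runoff depth d = V / A = 9.767 mm.
C = d / P = 9.767 / 50 = 0.20.

C ≈ 0.20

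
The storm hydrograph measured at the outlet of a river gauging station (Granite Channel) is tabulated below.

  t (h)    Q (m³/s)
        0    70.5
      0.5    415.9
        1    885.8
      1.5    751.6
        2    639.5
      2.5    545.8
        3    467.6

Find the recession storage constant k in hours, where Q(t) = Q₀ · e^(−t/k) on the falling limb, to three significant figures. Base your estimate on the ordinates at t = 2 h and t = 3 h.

k ≈ 3.19 h

On the falling limb, Q drops from 639.5 to 467.6 m³/s between t = 2 h and t = 3 h (Δt = 1 h).
k = −Δt / ln(Q₂/Q₁) = −1 / ln(467.6/639.5) = 3.19 h.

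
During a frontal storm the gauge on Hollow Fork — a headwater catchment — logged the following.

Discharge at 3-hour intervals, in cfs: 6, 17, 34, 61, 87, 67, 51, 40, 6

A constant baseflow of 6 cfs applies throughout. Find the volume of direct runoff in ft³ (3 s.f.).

Direct-runoff ordinates (Q − Q_b): 0.0, 11.0, 28.0, 55.0, 81.0, 61.0, 45.0, 34.0, 0.0 cfs.
ΣQ_DR = 315.0 cfs.
With Δt = 3 h = 10800 s, V = ΣQ_DR · Δt = 315.0 × 10800 = 3.40 × 10^6 ft³.

V ≈ 3.40 × 10^6 ft³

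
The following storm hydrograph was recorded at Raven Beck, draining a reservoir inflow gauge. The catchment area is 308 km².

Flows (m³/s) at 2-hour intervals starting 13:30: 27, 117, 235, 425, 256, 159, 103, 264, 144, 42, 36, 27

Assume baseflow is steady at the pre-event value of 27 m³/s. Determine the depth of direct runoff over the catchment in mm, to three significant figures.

d ≈ 35.3 mm

Direct runoff: 0.0, 90.0, 208.0, 398.0, 229.0, 132.0, 76.0, 237.0, 117.0, 15.0, 9.0, 0.0 m³/s; ΣQ_DR = 1511 m³/s.
V = ΣQ_DR · Δt = 1511 × 7200 s = 1.088 × 10^7 m³.
Over A = 308 km², depth = V / A = 35.3 mm.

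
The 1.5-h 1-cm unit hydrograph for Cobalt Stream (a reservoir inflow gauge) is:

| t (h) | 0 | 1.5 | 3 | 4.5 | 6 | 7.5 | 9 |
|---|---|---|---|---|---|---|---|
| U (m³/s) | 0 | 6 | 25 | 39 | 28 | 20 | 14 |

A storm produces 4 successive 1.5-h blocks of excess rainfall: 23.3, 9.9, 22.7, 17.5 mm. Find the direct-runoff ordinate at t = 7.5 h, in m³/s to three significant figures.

By discrete convolution, Q_j = Σ (P_i / 10 mm) · U_{j−i}.
At t = 7.5 h (j=5): Q = (23.3/10)·20 + (9.9/10)·28 + (22.7/10)·39 + (17.5/10)·25 = 207 m³/s.

Q ≈ 207 m³/s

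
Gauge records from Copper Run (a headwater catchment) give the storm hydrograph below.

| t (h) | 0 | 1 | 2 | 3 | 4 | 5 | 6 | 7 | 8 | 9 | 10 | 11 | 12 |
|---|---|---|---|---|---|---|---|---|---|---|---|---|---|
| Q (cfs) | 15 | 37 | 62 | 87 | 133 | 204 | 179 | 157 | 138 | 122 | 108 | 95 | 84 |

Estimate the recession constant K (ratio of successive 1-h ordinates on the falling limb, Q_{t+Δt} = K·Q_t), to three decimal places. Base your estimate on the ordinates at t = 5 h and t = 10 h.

K ≈ 0.881

Using the recession-limb readings at t = 5 h and t = 10 h: Q falls from 204 to 108 cfs over 5 intervals.
K = (Q₂/Q₁)^(1/5) = (108/204)^(1/5) = 0.881.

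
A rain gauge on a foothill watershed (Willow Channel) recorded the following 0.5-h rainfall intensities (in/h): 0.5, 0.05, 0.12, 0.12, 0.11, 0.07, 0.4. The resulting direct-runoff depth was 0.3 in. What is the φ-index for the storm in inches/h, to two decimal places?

Only the 2 blocks with intensity above φ contribute runoff: 0.5, 0.4 in/h.
Σ(I−φ)·Δt = d  ⇒  (0.5+0.4 − 2φ)·0.5 = 0.3
φ = (0.9000 − 0.3/0.5) / 2 = 0.15 in/h.

φ ≈ 0.15 in/h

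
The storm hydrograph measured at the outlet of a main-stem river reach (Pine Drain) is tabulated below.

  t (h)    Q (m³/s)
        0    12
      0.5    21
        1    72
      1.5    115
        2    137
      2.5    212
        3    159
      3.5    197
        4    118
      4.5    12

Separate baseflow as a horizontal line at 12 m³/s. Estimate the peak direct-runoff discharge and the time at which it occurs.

Q_p = 200.0 m³/s at t = 2.5 h

Subtracting baseflow gives direct-runoff ordinates: 0.0, 9.0, 60.0, 103.0, 125.0, 200.0, 147.0, 185.0, 106.0, 0.0 m³/s.
The maximum is 200.0 m³/s, occurring at the reading for t = 2.5 h.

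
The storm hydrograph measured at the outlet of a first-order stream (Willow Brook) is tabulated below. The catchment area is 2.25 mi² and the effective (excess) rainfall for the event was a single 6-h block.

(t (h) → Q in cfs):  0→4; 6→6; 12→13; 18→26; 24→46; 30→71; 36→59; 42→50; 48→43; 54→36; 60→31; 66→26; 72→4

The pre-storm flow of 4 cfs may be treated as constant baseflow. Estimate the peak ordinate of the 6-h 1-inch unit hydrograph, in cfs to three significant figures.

Direct runoff: 0.0, 2.0, 9.0, 22.0, 42.0, 67.0, 55.0, 46.0, 39.0, 32.0, 27.0, 22.0, 0.0 cfs; ΣQ_DR = 363.0 cfs, peak = 67.0 cfs.
Runoff depth d = ΣQ_DR·Δt / A = 363.0 × 21600 / (2.25 mi²) = 1.500 in.
The 1-inch UH is the DRH scaled by (1 in)/d, so U_p = 67.0 × 1/1.500 = 44.7 cfs.

U_p ≈ 44.7 cfs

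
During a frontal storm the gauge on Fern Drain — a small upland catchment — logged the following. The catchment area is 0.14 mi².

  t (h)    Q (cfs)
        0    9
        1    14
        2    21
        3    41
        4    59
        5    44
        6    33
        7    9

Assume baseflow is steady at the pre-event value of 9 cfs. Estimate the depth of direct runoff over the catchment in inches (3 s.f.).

Direct runoff: 0.0, 5.0, 12.0, 32.0, 50.0, 35.0, 24.0, 0.0 cfs; ΣQ_DR = 158.0 cfs.
V = ΣQ_DR · Δt = 158.0 × 3600 s = 5.688 × 10^5 ft³.
Over A = 0.14 mi², depth = V / A = 1.75 in.

d ≈ 1.75 in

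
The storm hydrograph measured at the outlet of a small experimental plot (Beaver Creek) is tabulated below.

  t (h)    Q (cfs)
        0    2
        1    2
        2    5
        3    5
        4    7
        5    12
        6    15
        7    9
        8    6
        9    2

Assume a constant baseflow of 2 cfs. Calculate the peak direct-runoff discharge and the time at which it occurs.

Q_p = 13.0 cfs at t = 6 h

Subtracting baseflow gives direct-runoff ordinates: 0.0, 0.0, 3.0, 3.0, 5.0, 10.0, 13.0, 7.0, 4.0, 0.0 cfs.
The maximum is 13.0 cfs, occurring at the reading for t = 6 h.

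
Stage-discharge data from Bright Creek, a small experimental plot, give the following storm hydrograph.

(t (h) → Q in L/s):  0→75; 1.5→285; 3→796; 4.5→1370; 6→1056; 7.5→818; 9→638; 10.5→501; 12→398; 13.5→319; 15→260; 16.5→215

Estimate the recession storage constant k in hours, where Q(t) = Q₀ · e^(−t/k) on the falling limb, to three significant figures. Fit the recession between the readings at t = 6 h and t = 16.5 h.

k ≈ 6.60 h

On the falling limb, Q drops from 1056 to 215 L/s between t = 6 h and t = 16.5 h (Δt = 10.5 h).
k = −Δt / ln(Q₂/Q₁) = −10.5 / ln(215/1056) = 6.60 h.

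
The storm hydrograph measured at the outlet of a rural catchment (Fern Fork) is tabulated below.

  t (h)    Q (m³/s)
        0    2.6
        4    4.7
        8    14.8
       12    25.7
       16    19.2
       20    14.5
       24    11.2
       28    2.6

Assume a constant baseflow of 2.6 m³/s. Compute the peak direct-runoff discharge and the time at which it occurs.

Q_p = 23.1 m³/s at t = 12 h

Subtracting baseflow gives direct-runoff ordinates: 0.0, 2.1, 12.2, 23.1, 16.6, 11.9, 8.6, 0.0 m³/s.
The maximum is 23.1 m³/s, occurring at the reading for t = 12 h.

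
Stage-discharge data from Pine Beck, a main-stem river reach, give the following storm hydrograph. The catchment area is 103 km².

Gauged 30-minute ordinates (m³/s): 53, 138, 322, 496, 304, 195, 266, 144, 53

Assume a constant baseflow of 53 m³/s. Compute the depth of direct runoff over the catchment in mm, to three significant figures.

Direct runoff: 0.0, 85.0, 269.0, 443.0, 251.0, 142.0, 213.0, 91.0, 0.0 m³/s; ΣQ_DR = 1494 m³/s.
V = ΣQ_DR · Δt = 1494 × 1800 s = 2.689 × 10^6 m³.
Over A = 103 km², depth = V / A = 26.1 mm.

d ≈ 26.1 mm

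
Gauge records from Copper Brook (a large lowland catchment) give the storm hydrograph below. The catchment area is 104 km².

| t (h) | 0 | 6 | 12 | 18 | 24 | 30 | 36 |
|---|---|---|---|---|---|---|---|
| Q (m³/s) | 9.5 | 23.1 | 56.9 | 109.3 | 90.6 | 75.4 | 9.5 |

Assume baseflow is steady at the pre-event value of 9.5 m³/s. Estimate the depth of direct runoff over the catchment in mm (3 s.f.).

Direct runoff: 0.0, 13.6, 47.4, 99.8, 81.1, 65.9, 0.0 m³/s; ΣQ_DR = 307.8 m³/s.
V = ΣQ_DR · Δt = 307.8 × 21600 s = 6.648 × 10^6 m³.
Over A = 104 km², depth = V / A = 63.9 mm.

d ≈ 63.9 mm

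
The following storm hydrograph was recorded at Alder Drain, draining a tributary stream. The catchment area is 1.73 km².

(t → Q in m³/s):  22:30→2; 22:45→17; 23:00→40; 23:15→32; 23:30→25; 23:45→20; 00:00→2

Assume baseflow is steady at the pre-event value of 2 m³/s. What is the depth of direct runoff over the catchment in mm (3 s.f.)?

Direct runoff: 0.0, 15.0, 38.0, 30.0, 23.0, 18.0, 0.0 m³/s; ΣQ_DR = 124.0 m³/s.
V = ΣQ_DR · Δt = 124.0 × 900 s = 1.116 × 10^5 m³.
Over A = 1.73 km², depth = V / A = 64.5 mm.

d ≈ 64.5 mm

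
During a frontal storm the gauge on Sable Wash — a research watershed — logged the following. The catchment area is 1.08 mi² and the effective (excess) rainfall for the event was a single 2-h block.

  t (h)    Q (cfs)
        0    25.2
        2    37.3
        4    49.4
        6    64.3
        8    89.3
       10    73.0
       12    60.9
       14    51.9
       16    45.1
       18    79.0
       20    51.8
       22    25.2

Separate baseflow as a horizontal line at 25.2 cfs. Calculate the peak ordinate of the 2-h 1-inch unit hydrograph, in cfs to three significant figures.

Direct runoff: 0.0, 12.1, 24.2, 39.1, 64.1, 47.8, 35.7, 26.7, 19.9, 53.8, 26.6, 0.0 cfs; ΣQ_DR = 350.0 cfs, peak = 64.1 cfs.
Runoff depth d = ΣQ_DR·Δt / A = 350.0 × 7200 / (1.08 mi²) = 1.004 in.
The 1-inch UH is the DRH scaled by (1 in)/d, so U_p = 64.1 × 1/1.004 = 63.8 cfs.

U_p ≈ 63.8 cfs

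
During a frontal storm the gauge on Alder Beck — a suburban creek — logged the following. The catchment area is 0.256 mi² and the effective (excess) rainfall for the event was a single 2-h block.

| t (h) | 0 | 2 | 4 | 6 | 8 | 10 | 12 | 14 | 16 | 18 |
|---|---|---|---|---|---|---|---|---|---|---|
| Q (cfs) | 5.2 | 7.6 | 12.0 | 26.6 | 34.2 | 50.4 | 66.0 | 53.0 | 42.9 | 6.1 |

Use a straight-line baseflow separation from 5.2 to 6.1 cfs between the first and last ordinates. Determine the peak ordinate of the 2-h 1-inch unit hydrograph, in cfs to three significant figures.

Direct runoff: 0.00, 2.30, 6.60, 21.10, 28.60, 44.70, 60.20, 47.10, 36.90, 0.00 cfs; ΣQ_DR = 247.5 cfs, peak = 60.20 cfs.
Runoff depth d = ΣQ_DR·Δt / A = 247.5 × 7200 / (0.256 mi²) = 2.996 in.
The 1-inch UH is the DRH scaled by (1 in)/d, so U_p = 60.20 × 1/2.996 = 20.1 cfs.

U_p ≈ 20.1 cfs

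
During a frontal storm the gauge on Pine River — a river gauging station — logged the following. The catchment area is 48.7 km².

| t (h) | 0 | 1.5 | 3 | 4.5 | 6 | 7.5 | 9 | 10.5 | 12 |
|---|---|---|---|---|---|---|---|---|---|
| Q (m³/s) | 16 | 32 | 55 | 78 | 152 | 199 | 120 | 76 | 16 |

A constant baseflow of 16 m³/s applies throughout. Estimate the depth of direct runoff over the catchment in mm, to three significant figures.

Direct runoff: 0.0, 16.0, 39.0, 62.0, 136.0, 183.0, 104.0, 60.0, 0.0 m³/s; ΣQ_DR = 600.0 m³/s.
V = ΣQ_DR · Δt = 600.0 × 5400 s = 3.240 × 10^6 m³.
Over A = 48.7 km², depth = V / A = 66.5 mm.

d ≈ 66.5 mm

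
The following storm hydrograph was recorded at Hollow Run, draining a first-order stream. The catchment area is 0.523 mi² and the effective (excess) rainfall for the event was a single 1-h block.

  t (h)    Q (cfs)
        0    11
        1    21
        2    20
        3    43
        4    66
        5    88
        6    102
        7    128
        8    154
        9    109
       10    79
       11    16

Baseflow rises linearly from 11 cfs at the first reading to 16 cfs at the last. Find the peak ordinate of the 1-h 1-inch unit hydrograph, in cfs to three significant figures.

U_p ≈ 69.7 cfs

Direct runoff: 0.00, 9.55, 8.09, 30.64, 53.18, 74.73, 88.27, 113.82, 139.36, 93.91, 63.45, 0.00 cfs; ΣQ_DR = 675.0 cfs, peak = 139.36 cfs.
Runoff depth d = ΣQ_DR·Δt / A = 675.0 × 3600 / (0.523 mi²) = 2.000 in.
The 1-inch UH is the DRH scaled by (1 in)/d, so U_p = 139.36 × 1/2.000 = 69.7 cfs.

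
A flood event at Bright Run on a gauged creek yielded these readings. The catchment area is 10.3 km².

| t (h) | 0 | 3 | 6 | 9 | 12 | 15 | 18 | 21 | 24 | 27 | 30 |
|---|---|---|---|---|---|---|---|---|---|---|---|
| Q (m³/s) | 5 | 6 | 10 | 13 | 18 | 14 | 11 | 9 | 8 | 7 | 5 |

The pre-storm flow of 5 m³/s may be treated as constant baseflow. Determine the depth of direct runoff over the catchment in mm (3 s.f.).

Direct runoff: 0.0, 1.0, 5.0, 8.0, 13.0, 9.0, 6.0, 4.0, 3.0, 2.0, 0.0 m³/s; ΣQ_DR = 51.00 m³/s.
V = ΣQ_DR · Δt = 51.00 × 10800 s = 5.508 × 10^5 m³.
Over A = 10.3 km², depth = V / A = 53.5 mm.

d ≈ 53.5 mm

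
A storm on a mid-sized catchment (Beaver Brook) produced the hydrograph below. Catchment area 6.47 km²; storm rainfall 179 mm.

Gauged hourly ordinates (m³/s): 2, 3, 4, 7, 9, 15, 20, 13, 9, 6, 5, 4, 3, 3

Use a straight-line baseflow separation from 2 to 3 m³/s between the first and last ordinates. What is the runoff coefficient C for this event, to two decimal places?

ΣQ_DR = 68.00 m³/s; V = ΣQ_DR·Δt = 2.448 × 10^5 m³.
Runoff depth d = V / A = 37.84 mm.
C = d / P = 37.84 / 179 = 0.21.

C ≈ 0.21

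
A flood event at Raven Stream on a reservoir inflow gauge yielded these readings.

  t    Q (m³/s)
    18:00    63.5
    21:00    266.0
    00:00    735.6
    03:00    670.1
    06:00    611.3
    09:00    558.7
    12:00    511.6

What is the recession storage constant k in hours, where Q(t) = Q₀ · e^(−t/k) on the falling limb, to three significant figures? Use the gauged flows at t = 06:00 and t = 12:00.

On the falling limb, Q drops from 611.3 to 511.6 m³/s between t = 06:00 and t = 12:00 (Δt = 6 h).
k = −Δt / ln(Q₂/Q₁) = −6 / ln(511.6/611.3) = 33.7 h.

k ≈ 33.7 h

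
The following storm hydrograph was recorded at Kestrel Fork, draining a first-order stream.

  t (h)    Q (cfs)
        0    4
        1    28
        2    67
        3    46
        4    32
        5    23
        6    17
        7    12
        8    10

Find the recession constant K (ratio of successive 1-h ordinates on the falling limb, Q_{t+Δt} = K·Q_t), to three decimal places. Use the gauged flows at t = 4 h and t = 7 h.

K ≈ 0.721

Using the recession-limb readings at t = 4 h and t = 7 h: Q falls from 32 to 12 cfs over 3 intervals.
K = (Q₂/Q₁)^(1/3) = (12/32)^(1/3) = 0.721.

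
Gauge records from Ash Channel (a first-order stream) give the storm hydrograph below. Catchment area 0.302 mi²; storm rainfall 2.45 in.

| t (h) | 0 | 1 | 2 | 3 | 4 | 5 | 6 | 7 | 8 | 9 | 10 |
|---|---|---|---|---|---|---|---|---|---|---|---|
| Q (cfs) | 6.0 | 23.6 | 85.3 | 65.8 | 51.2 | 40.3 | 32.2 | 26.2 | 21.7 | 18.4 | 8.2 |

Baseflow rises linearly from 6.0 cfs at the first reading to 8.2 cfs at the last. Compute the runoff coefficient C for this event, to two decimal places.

ΣQ_DR = 300.8 cfs; V = ΣQ_DR·Δt = 1.083 × 10^6 ft³.
Runoff depth d = V / A = 1.543 in.
C = d / P = 1.543 / 2.45 = 0.63.

C ≈ 0.63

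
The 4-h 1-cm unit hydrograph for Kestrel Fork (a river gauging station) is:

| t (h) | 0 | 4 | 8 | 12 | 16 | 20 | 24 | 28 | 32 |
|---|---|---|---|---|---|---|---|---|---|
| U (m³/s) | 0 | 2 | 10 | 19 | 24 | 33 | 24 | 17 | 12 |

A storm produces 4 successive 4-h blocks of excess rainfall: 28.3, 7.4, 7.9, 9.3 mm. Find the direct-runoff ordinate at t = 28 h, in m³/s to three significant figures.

Q ≈ 114 m³/s

By discrete convolution, Q_j = Σ (P_i / 10 mm) · U_{j−i}.
At t = 28 h (j=7): Q = (28.3/10)·17 + (7.4/10)·24 + (7.9/10)·33 + (9.3/10)·24 = 114 m³/s.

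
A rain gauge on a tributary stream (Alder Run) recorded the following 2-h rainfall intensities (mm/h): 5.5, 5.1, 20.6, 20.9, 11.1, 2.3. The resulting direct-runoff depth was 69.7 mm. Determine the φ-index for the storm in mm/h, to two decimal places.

φ ≈ 5.92 mm/h

Only the 3 blocks with intensity above φ contribute runoff: 20.6, 20.9, 11.1 mm/h.
Σ(I−φ)·Δt = d  ⇒  (20.6+20.9+11.1 − 3φ)·2 = 69.7
φ = (52.60 − 69.7/2) / 3 = 5.92 mm/h.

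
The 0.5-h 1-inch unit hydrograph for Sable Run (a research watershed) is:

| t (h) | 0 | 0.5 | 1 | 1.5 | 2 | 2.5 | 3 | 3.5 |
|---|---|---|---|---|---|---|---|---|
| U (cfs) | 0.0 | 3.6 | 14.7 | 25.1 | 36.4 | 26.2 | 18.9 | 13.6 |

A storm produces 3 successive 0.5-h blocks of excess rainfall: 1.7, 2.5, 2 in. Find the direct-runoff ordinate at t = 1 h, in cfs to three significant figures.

By discrete convolution, Q_j = Σ (P_i / 1 in) · U_{j−i}.
At t = 1 h (j=2): Q = (1.7/1)·14.7 + (2.5/1)·3.6 + (2/1)·0.0 = 34.0 cfs.

Q ≈ 34.0 cfs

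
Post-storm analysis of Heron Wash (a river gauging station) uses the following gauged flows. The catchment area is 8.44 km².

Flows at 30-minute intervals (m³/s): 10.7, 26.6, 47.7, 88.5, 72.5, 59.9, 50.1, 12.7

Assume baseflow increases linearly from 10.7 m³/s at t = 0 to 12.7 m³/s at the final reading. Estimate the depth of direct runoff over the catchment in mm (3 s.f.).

Direct runoff: 0.00, 15.61, 36.43, 76.94, 60.66, 47.77, 37.69, 0.00 m³/s; ΣQ_DR = 275.1 m³/s.
V = ΣQ_DR · Δt = 275.1 × 1800 s = 4.952 × 10^5 m³.
Over A = 8.44 km², depth = V / A = 58.7 mm.

d ≈ 58.7 mm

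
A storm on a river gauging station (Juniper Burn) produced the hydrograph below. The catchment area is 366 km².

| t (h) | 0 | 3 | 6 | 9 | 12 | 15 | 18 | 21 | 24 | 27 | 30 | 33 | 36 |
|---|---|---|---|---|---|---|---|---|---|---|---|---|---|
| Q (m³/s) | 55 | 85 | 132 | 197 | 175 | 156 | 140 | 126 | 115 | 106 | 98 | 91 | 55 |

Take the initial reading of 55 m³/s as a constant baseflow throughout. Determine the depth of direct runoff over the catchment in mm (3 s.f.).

d ≈ 24.1 mm

Direct runoff: 0.0, 30.0, 77.0, 142.0, 120.0, 101.0, 85.0, 71.0, 60.0, 51.0, 43.0, 36.0, 0.0 m³/s; ΣQ_DR = 816.0 m³/s.
V = ΣQ_DR · Δt = 816.0 × 10800 s = 8.813 × 10^6 m³.
Over A = 366 km², depth = V / A = 24.1 mm.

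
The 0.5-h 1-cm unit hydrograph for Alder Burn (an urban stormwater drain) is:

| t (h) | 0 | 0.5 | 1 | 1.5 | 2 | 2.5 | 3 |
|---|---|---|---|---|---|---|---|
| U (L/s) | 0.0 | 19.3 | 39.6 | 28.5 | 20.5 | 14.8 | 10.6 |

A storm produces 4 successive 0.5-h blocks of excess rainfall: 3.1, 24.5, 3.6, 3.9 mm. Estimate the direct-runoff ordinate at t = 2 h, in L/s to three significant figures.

By discrete convolution, Q_j = Σ (P_i / 10 mm) · U_{j−i}.
At t = 2 h (j=4): Q = (3.1/10)·20.5 + (24.5/10)·28.5 + (3.6/10)·39.6 + (3.9/10)·19.3 = 98.0 L/s.

Q ≈ 98.0 L/s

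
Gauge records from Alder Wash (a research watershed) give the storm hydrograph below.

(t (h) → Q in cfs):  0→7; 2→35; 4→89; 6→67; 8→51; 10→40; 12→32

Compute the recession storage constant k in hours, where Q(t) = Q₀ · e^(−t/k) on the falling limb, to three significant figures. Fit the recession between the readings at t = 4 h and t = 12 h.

On the falling limb, Q drops from 89 to 32 cfs between t = 4 h and t = 12 h (Δt = 8 h).
k = −Δt / ln(Q₂/Q₁) = −8 / ln(32/89) = 7.82 h.

k ≈ 7.82 h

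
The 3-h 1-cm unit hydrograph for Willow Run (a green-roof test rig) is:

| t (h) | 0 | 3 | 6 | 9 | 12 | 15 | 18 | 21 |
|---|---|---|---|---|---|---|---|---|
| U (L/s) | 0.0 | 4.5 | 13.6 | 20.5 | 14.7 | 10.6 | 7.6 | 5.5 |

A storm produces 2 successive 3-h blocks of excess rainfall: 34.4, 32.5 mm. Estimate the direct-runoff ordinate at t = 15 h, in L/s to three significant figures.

Q ≈ 84.2 L/s

By discrete convolution, Q_j = Σ (P_i / 10 mm) · U_{j−i}.
At t = 15 h (j=5): Q = (34.4/10)·10.6 + (32.5/10)·14.7 = 84.2 L/s.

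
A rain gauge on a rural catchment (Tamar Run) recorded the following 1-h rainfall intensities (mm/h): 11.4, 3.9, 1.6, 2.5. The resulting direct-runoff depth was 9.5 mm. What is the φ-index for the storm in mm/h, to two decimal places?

Only the 2 blocks with intensity above φ contribute runoff: 11.4, 3.9 mm/h.
Σ(I−φ)·Δt = d  ⇒  (11.4+3.9 − 2φ)·1 = 9.5
φ = (15.30 − 9.5/1) / 2 = 2.90 mm/h.

φ ≈ 2.90 mm/h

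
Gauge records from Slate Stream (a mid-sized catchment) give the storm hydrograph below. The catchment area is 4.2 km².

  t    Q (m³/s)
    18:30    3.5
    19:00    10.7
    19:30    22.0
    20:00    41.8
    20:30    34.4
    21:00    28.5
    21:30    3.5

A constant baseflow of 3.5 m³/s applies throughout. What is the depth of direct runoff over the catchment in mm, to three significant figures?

Direct runoff: 0.0, 7.2, 18.5, 38.3, 30.9, 25.0, 0.0 m³/s; ΣQ_DR = 119.9 m³/s.
V = ΣQ_DR · Δt = 119.9 × 1800 s = 2.158 × 10^5 m³.
Over A = 4.2 km², depth = V / A = 51.4 mm.

d ≈ 51.4 mm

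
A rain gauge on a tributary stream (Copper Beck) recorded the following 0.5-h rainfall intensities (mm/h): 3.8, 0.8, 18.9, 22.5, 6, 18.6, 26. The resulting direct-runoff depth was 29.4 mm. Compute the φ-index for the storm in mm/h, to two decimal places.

φ ≈ 6.80 mm/h

Only the 4 blocks with intensity above φ contribute runoff: 18.9, 22.5, 18.6, 26 mm/h.
Σ(I−φ)·Δt = d  ⇒  (18.9+22.5+18.6+26 − 4φ)·0.5 = 29.4
φ = (86.00 − 29.4/0.5) / 4 = 6.80 mm/h.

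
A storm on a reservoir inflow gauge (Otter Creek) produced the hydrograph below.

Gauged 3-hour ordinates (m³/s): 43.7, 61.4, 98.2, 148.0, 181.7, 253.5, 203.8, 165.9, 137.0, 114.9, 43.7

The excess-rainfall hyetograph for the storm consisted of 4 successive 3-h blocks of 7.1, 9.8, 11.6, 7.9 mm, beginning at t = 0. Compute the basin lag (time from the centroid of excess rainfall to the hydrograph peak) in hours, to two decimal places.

Centroid of excess rainfall: t_c = Σ P_i·t̄_i / ΣP_i = 6.1731 h (block centres at 1.5, 4.5, 7.5, 10.5 h).
Hydrograph peak occurs at t = 15 h, so basin lag t_L = 15 − 6.1731 = 8.83 h.

t_L ≈ 8.83 h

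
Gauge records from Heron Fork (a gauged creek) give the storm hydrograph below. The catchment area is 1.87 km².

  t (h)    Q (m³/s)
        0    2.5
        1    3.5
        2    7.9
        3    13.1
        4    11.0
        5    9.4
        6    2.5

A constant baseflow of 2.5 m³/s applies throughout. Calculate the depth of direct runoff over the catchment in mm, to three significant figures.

Direct runoff: 0.0, 1.0, 5.4, 10.6, 8.5, 6.9, 0.0 m³/s; ΣQ_DR = 32.40 m³/s.
V = ΣQ_DR · Δt = 32.40 × 3600 s = 1.166 × 10^5 m³.
Over A = 1.87 km², depth = V / A = 62.4 mm.

d ≈ 62.4 mm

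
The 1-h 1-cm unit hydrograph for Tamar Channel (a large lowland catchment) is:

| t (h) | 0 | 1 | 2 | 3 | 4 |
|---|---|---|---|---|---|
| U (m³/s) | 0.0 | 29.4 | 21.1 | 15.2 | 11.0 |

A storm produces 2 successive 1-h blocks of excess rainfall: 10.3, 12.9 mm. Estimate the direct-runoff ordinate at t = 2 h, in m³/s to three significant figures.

By discrete convolution, Q_j = Σ (P_i / 10 mm) · U_{j−i}.
At t = 2 h (j=2): Q = (10.3/10)·21.1 + (12.9/10)·29.4 = 59.7 m³/s.

Q ≈ 59.7 m³/s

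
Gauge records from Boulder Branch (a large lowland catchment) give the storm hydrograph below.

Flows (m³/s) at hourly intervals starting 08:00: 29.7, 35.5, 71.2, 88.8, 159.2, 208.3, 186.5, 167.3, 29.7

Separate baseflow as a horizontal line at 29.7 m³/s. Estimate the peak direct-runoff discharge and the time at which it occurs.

Q_p = 178.6 m³/s at t = 13:00

Subtracting baseflow gives direct-runoff ordinates: 0.0, 5.8, 41.5, 59.1, 129.5, 178.6, 156.8, 137.6, 0.0 m³/s.
The maximum is 178.6 m³/s, occurring at the reading for t = 13:00.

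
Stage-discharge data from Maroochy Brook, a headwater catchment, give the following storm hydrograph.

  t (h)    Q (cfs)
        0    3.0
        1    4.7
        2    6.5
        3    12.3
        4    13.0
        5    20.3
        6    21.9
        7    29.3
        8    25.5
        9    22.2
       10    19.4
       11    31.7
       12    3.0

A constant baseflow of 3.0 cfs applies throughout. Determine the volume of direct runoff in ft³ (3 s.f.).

V ≈ 6.26 × 10^5 ft³

Direct-runoff ordinates (Q − Q_b): 0.0, 1.7, 3.5, 9.3, 10.0, 17.3, 18.9, 26.3, 22.5, 19.2, 16.4, 28.7, 0.0 cfs.
ΣQ_DR = 173.8 cfs.
With Δt = 1 h = 3600 s, V = ΣQ_DR · Δt = 173.8 × 3600 = 6.26 × 10^5 ft³.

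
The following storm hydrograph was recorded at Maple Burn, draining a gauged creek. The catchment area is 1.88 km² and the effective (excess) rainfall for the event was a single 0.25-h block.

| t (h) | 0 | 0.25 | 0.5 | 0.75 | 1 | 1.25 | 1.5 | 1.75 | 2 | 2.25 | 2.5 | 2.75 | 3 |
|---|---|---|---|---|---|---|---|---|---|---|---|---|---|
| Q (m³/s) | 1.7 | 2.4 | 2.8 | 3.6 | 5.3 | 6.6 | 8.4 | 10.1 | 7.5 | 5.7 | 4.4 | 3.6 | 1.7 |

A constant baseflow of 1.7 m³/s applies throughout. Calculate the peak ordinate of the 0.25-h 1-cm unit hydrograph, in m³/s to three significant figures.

Direct runoff: 0.0, 0.7, 1.1, 1.9, 3.6, 4.9, 6.7, 8.4, 5.8, 4.0, 2.7, 1.9, 0.0 m³/s; ΣQ_DR = 41.70 m³/s, peak = 8.4 m³/s.
Runoff depth d = ΣQ_DR·Δt / A = 41.70 × 900 / (1.88 km²) = 19.96 mm.
The 1-cm UH is the DRH scaled by (10 mm)/d, so U_p = 8.4 × 10/19.96 = 4.21 m³/s.

U_p ≈ 4.21 m³/s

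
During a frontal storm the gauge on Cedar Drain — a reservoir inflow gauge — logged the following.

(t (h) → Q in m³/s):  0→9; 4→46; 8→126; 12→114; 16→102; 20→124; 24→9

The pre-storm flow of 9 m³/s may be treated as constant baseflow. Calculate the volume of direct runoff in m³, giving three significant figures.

V ≈ 6.72 × 10^6 m³

Direct-runoff ordinates (Q − Q_b): 0.0, 37.0, 117.0, 105.0, 93.0, 115.0, 0.0 m³/s.
ΣQ_DR = 467.0 m³/s.
With Δt = 4 h = 14400 s, V = ΣQ_DR · Δt = 467.0 × 14400 = 6.72 × 10^6 m³.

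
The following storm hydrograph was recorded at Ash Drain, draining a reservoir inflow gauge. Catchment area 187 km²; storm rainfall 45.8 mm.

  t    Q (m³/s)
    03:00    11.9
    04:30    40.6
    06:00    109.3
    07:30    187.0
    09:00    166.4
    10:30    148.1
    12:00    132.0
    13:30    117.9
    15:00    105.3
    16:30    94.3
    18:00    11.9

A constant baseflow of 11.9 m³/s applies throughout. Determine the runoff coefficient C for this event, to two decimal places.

ΣQ_DR = 993.8 m³/s; V = ΣQ_DR·Δt = 5.367 × 10^6 m³.
Runoff depth d = V / A = 28.70 mm.
C = d / P = 28.70 / 45.8 = 0.63.

C ≈ 0.63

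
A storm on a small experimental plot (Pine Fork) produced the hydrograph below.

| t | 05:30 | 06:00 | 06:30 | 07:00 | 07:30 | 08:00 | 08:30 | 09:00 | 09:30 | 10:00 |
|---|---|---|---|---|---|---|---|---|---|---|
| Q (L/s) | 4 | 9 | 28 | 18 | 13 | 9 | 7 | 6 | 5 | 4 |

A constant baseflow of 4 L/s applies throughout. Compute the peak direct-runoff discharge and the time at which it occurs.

Q_p = 24.0 L/s at t = 06:30

Subtracting baseflow gives direct-runoff ordinates: 0.0, 5.0, 24.0, 14.0, 9.0, 5.0, 3.0, 2.0, 1.0, 0.0 L/s.
The maximum is 24.0 L/s, occurring at the reading for t = 06:30.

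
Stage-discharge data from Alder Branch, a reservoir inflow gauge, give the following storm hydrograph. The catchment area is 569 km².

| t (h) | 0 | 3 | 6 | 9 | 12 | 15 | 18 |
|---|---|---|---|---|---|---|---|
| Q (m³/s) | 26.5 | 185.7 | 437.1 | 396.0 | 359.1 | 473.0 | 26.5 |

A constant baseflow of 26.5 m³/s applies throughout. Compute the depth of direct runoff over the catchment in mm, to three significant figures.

d ≈ 32.6 mm

Direct runoff: 0.0, 159.2, 410.6, 369.5, 332.6, 446.5, 0.0 m³/s; ΣQ_DR = 1718 m³/s.
V = ΣQ_DR · Δt = 1718 × 10800 s = 1.856 × 10^7 m³.
Over A = 569 km², depth = V / A = 32.6 mm.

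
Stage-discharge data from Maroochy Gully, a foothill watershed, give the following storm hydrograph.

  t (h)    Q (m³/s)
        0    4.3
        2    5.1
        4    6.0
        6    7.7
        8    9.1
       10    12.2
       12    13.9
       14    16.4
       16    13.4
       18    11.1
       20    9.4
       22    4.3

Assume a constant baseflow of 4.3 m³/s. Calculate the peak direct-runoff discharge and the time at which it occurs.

Subtracting baseflow gives direct-runoff ordinates: 0.0, 0.8, 1.7, 3.4, 4.8, 7.9, 9.6, 12.1, 9.1, 6.8, 5.1, 0.0 m³/s.
The maximum is 12.1 m³/s, occurring at the reading for t = 14 h.

Q_p = 12.1 m³/s at t = 14 h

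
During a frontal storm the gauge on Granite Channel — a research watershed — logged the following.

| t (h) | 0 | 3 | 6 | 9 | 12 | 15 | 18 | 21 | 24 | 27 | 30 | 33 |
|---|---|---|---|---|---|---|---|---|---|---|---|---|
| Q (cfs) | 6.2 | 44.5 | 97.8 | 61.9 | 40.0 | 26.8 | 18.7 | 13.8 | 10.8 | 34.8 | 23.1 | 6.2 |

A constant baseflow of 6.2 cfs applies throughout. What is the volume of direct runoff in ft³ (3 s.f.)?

Direct-runoff ordinates (Q − Q_b): 0.0, 38.3, 91.6, 55.7, 33.8, 20.6, 12.5, 7.6, 4.6, 28.6, 16.9, 0.0 cfs.
ΣQ_DR = 310.2 cfs.
With Δt = 3 h = 10800 s, V = ΣQ_DR · Δt = 310.2 × 10800 = 3.35 × 10^6 ft³.

V ≈ 3.35 × 10^6 ft³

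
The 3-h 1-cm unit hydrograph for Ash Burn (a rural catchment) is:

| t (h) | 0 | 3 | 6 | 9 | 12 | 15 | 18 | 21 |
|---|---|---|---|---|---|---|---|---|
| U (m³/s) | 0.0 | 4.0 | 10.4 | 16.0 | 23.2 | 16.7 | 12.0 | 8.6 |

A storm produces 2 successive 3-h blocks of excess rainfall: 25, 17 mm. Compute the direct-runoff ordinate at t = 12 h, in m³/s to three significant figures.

Q ≈ 85.2 m³/s

By discrete convolution, Q_j = Σ (P_i / 10 mm) · U_{j−i}.
At t = 12 h (j=4): Q = (25/10)·23.2 + (17/10)·16.0 = 85.2 m³/s.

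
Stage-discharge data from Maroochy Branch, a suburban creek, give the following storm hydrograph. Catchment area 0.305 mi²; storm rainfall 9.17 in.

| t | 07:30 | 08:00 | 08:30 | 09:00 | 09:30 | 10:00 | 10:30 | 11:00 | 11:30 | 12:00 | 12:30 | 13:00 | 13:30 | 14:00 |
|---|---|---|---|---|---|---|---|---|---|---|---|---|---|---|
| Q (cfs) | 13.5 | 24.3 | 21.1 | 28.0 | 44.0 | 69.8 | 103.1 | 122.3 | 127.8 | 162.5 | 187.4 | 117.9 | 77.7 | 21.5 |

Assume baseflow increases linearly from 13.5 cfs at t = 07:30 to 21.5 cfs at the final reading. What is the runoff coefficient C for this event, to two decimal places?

ΣQ_DR = 875.9 cfs; V = ΣQ_DR·Δt = 1.577 × 10^6 ft³.
Runoff depth d = V / A = 2.225 in.
C = d / P = 2.225 / 9.17 = 0.24.

C ≈ 0.24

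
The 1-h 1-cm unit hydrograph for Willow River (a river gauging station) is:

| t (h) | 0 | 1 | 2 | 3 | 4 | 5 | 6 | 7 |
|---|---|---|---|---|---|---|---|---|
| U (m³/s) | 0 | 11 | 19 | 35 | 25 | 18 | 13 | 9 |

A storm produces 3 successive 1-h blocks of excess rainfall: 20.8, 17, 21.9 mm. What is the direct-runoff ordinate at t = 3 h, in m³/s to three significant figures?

By discrete convolution, Q_j = Σ (P_i / 10 mm) · U_{j−i}.
At t = 3 h (j=3): Q = (20.8/10)·35 + (17/10)·19 + (21.9/10)·11 = 129 m³/s.

Q ≈ 129 m³/s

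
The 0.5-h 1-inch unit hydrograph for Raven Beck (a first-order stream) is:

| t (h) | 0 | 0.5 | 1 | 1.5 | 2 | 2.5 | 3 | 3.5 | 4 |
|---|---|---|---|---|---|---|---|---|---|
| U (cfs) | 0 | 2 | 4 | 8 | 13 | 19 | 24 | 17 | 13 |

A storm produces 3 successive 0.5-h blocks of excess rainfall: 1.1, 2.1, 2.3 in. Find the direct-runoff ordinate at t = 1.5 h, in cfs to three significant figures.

Q ≈ 21.8 cfs

By discrete convolution, Q_j = Σ (P_i / 1 in) · U_{j−i}.
At t = 1.5 h (j=3): Q = (1.1/1)·8 + (2.1/1)·4 + (2.3/1)·2 = 21.8 cfs.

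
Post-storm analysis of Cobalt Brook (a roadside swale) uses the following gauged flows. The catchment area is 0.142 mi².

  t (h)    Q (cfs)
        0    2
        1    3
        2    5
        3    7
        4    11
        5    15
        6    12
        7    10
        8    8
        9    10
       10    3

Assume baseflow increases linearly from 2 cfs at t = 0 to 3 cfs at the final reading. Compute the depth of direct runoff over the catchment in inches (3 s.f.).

d ≈ 0.638 in

Direct runoff: 0.00, 0.90, 2.80, 4.70, 8.60, 12.50, 9.40, 7.30, 5.20, 7.10, 0.00 cfs; ΣQ_DR = 58.50 cfs.
V = ΣQ_DR · Δt = 58.50 × 3600 s = 2.106 × 10^5 ft³.
Over A = 0.142 mi², depth = V / A = 0.638 in.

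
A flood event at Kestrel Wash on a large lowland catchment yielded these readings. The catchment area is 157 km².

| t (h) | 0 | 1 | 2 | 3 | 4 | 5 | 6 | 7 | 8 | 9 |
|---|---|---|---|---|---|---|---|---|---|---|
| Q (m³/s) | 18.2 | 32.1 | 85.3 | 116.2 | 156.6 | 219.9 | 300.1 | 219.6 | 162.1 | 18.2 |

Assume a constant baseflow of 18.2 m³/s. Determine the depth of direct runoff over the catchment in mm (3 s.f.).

d ≈ 26.3 mm

Direct runoff: 0.0, 13.9, 67.1, 98.0, 138.4, 201.7, 281.9, 201.4, 143.9, 0.0 m³/s; ΣQ_DR = 1146 m³/s.
V = ΣQ_DR · Δt = 1146 × 3600 s = 4.127 × 10^6 m³.
Over A = 157 km², depth = V / A = 26.3 mm.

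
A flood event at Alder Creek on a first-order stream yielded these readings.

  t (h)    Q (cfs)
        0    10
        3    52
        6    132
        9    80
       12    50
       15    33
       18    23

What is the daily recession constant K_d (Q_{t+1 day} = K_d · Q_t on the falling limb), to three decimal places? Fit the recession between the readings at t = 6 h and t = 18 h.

Between t = 6 h and t = 18 h the flow falls from 132 to 23 cfs over 4×3 h = 12 h.
Per-interval ratio K = (23/132)^(1/4) = 0.6461; K_d = K^(24/3) = 0.030.

K_d ≈ 0.030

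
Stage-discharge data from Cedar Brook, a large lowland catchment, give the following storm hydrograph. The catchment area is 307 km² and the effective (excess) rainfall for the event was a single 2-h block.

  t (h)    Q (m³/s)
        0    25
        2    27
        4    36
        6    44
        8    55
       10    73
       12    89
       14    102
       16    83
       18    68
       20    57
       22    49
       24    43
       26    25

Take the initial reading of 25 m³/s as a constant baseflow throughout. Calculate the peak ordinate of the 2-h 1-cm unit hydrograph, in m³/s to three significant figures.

Direct runoff: 0.0, 2.0, 11.0, 19.0, 30.0, 48.0, 64.0, 77.0, 58.0, 43.0, 32.0, 24.0, 18.0, 0.0 m³/s; ΣQ_DR = 426.0 m³/s, peak = 77.0 m³/s.
Runoff depth d = ΣQ_DR·Δt / A = 426.0 × 7200 / (307 km²) = 9.991 mm.
The 1-cm UH is the DRH scaled by (10 mm)/d, so U_p = 77.0 × 10/9.991 = 77.1 m³/s.

U_p ≈ 77.1 m³/s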